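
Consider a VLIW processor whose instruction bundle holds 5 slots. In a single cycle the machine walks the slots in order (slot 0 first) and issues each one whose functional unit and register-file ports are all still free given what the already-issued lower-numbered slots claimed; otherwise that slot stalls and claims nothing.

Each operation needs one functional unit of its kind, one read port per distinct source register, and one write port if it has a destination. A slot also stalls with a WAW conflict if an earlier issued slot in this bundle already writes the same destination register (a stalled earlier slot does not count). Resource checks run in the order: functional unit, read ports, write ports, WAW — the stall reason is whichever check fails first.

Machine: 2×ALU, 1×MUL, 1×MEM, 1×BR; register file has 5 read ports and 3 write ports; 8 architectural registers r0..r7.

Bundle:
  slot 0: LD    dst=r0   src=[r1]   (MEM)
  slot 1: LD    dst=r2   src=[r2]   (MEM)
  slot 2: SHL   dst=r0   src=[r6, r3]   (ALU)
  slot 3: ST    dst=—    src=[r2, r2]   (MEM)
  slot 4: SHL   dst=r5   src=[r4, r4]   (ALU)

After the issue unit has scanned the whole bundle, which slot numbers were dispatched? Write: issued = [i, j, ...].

  0. MEM→r0 ⇒ go  {2A/1Mu/0Ld/1B | 4r 2w}
  1. MEM→r2 ⇒ no(FU)  {2A/1Mu/0Ld/1B | 4r 2w}
  2. ALU→r0 ⇒ no(WAW)  {2A/1Mu/0Ld/1B | 4r 2w}
  3. MEM ⇒ no(FU)  {2A/1Mu/0Ld/1B | 4r 2w}
  4. ALU→r5 ⇒ go  {1A/1Mu/0Ld/1B | 3r 1w}

issued = [0, 4]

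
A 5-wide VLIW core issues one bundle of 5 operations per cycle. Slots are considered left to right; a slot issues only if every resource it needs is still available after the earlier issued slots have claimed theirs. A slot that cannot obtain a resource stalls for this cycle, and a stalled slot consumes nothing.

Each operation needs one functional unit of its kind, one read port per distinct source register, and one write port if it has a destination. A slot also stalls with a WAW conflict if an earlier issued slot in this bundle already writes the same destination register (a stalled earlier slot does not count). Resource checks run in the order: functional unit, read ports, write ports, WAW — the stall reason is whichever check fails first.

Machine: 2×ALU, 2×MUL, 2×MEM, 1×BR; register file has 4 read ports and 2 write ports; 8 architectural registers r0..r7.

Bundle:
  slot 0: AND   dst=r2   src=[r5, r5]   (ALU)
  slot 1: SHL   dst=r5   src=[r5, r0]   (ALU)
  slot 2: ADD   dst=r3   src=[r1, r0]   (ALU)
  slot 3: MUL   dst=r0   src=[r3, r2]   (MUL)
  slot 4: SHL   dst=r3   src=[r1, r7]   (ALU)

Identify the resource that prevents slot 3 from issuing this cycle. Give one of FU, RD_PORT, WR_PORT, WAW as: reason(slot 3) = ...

(0) want 1×ALU +1rd +1wr — yes → AL1|MU2|ME2|BR1|rd3|wr1
(1) want 1×ALU +2rd +1wr — yes → AL0|MU2|ME2|BR1|rd1|wr0
(2) want 1×ALU +2rd +1wr — FU → AL0|MU2|ME2|BR1|rd1|wr0
(3) want 1×MUL +2rd +1wr — RD_PORT → AL0|MU2|ME2|BR1|rd1|wr0
(4) want 1×ALU +2rd +1wr — FU → AL0|MU2|ME2|BR1|rd1|wr0

reason(slot 3) = RD_PORT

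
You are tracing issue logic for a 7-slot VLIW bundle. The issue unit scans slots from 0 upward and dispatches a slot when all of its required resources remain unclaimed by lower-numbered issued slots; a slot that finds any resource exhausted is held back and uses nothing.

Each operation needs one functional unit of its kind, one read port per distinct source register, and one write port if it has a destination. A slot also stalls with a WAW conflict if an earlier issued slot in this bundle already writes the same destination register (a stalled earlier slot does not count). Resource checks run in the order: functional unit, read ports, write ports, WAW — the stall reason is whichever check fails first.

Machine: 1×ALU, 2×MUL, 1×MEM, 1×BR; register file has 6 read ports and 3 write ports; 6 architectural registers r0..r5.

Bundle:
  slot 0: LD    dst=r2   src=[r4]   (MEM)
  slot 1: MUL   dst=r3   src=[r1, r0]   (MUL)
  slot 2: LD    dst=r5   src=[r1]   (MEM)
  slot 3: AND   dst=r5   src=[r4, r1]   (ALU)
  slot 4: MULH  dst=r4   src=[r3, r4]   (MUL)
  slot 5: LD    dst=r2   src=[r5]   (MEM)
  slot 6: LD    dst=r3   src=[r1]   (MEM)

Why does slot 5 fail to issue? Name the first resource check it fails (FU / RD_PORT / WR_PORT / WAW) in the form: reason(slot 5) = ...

reason(slot 5) = FU

slot 0 (MEM): ISSUE — free A1,Mu2,Ld0,B1 rp5 wp2
slot 1 (MUL): ISSUE — free A1,Mu1,Ld0,B1 rp3 wp1
slot 2 (MEM): stall FU — free A1,Mu1,Ld0,B1 rp3 wp1
slot 3 (ALU): ISSUE — free A0,Mu1,Ld0,B1 rp1 wp0
slot 4 (MUL): stall RD_PORT — free A0,Mu1,Ld0,B1 rp1 wp0
slot 5 (MEM): stall FU — free A0,Mu1,Ld0,B1 rp1 wp0
slot 6 (MEM): stall FU — free A0,Mu1,Ld0,B1 rp1 wp0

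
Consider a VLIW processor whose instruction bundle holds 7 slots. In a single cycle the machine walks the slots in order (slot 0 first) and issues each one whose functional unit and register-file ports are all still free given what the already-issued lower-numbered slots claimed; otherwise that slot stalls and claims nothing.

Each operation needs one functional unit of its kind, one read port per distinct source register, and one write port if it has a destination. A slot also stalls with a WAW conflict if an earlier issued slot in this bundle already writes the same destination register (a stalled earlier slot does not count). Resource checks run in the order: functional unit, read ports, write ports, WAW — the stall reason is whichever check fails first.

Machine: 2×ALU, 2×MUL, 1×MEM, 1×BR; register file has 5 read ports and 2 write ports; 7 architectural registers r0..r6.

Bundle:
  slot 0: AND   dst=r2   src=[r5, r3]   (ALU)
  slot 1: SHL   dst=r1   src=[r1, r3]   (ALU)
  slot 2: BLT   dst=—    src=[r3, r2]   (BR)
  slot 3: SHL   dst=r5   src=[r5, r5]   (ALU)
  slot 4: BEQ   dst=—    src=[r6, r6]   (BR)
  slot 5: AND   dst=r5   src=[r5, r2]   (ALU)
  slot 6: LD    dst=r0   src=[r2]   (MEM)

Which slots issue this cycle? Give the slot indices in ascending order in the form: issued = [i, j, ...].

issued = [0, 1, 4]

slot 0 (ALU): ISSUE — free A1,Mu2,Ld1,B1 rp3 wp1
slot 1 (ALU): ISSUE — free A0,Mu2,Ld1,B1 rp1 wp0
slot 2 (BR): stall RD_PORT — free A0,Mu2,Ld1,B1 rp1 wp0
slot 3 (ALU): stall FU — free A0,Mu2,Ld1,B1 rp1 wp0
slot 4 (BR): ISSUE — free A0,Mu2,Ld1,B0 rp0 wp0
slot 5 (ALU): stall FU — free A0,Mu2,Ld1,B0 rp0 wp0
slot 6 (MEM): stall RD_PORT — free A0,Mu2,Ld1,B0 rp0 wp0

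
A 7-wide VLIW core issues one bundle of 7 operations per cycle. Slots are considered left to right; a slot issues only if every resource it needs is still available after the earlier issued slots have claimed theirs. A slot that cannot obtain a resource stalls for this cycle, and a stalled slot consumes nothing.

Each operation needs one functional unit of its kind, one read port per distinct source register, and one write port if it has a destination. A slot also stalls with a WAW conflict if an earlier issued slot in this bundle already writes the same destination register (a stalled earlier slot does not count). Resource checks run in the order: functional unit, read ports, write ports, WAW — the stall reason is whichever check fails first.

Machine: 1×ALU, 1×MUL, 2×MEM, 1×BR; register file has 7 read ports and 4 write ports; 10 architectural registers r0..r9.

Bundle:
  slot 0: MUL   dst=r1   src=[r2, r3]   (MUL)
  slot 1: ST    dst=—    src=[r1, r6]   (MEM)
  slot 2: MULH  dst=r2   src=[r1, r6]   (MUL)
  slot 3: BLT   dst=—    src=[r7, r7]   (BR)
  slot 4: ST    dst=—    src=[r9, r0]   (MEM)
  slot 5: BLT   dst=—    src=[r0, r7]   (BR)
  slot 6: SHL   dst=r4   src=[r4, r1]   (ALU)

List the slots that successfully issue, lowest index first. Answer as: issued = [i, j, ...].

[0] MUL needs rd=2 wr=1: ok; after: ALU=1 MUL=0 MEM=2 BR=1, R=5, W=3
[1] MEM needs rd=2 wr=0: ok; after: ALU=1 MUL=0 MEM=1 BR=1, R=3, W=3
[2] MUL needs rd=2 wr=1: FU; after: ALU=1 MUL=0 MEM=1 BR=1, R=3, W=3
[3] BR needs rd=1 wr=0: ok; after: ALU=1 MUL=0 MEM=1 BR=0, R=2, W=3
[4] MEM needs rd=2 wr=0: ok; after: ALU=1 MUL=0 MEM=0 BR=0, R=0, W=3
[5] BR needs rd=2 wr=0: FU; after: ALU=1 MUL=0 MEM=0 BR=0, R=0, W=3
[6] ALU needs rd=2 wr=1: RD_PORT; after: ALU=1 MUL=0 MEM=0 BR=0, R=0, W=3

issued = [0, 1, 3, 4]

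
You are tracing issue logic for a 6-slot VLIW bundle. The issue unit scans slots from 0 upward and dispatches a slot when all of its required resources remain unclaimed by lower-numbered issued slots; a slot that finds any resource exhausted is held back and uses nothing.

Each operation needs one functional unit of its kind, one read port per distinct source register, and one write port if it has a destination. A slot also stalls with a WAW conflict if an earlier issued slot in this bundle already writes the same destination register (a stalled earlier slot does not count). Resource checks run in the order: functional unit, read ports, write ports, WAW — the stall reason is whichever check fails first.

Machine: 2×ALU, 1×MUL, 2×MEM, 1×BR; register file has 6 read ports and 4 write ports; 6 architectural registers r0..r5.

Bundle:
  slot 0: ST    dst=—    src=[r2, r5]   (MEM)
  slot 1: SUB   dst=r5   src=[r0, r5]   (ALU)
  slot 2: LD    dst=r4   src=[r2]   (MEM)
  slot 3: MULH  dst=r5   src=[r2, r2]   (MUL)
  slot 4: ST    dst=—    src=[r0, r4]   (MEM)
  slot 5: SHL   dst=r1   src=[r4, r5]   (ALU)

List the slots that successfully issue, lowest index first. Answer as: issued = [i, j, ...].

slot 0 (MEM): ISSUE — free A2,Mu1,Ld1,B1 rp4 wp4
slot 1 (ALU): ISSUE — free A1,Mu1,Ld1,B1 rp2 wp3
slot 2 (MEM): ISSUE — free A1,Mu1,Ld0,B1 rp1 wp2
slot 3 (MUL): stall WAW — free A1,Mu1,Ld0,B1 rp1 wp2
slot 4 (MEM): stall FU — free A1,Mu1,Ld0,B1 rp1 wp2
slot 5 (ALU): stall RD_PORT — free A1,Mu1,Ld0,B1 rp1 wp2

issued = [0, 1, 2]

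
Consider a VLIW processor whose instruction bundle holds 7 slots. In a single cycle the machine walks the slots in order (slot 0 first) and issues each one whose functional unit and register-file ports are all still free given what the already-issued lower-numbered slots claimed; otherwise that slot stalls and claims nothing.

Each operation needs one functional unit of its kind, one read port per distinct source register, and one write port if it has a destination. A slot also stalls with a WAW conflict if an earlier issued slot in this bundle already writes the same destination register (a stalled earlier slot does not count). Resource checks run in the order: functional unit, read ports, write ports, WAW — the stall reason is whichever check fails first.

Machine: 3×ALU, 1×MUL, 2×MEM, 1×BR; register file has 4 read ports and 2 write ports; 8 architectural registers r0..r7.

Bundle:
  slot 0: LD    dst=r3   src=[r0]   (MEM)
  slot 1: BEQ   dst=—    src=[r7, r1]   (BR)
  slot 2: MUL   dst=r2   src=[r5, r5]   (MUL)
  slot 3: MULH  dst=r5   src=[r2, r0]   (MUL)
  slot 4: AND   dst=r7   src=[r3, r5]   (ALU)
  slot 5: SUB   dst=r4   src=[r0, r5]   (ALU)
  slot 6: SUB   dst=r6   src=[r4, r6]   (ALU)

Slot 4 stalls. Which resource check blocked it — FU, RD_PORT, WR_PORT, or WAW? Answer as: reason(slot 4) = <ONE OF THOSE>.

reason(slot 4) = RD_PORT

#0 MEM src=r0 dispatched  <A:3 Mu:1 Ld:1 B:1 rd:3 wr:1>
#1 BR src=r7,r1 dispatched  <A:3 Mu:1 Ld:1 B:0 rd:1 wr:1>
#2 MUL src=r5,r5 dispatched  <A:3 Mu:0 Ld:1 B:0 rd:0 wr:0>
#3 MUL src=r2,r0 held:FU  <A:3 Mu:0 Ld:1 B:0 rd:0 wr:0>
#4 ALU src=r3,r5 held:RD_PORT  <A:3 Mu:0 Ld:1 B:0 rd:0 wr:0>
#5 ALU src=r0,r5 held:RD_PORT  <A:3 Mu:0 Ld:1 B:0 rd:0 wr:0>
#6 ALU src=r4,r6 held:RD_PORT  <A:3 Mu:0 Ld:1 B:0 rd:0 wr:0>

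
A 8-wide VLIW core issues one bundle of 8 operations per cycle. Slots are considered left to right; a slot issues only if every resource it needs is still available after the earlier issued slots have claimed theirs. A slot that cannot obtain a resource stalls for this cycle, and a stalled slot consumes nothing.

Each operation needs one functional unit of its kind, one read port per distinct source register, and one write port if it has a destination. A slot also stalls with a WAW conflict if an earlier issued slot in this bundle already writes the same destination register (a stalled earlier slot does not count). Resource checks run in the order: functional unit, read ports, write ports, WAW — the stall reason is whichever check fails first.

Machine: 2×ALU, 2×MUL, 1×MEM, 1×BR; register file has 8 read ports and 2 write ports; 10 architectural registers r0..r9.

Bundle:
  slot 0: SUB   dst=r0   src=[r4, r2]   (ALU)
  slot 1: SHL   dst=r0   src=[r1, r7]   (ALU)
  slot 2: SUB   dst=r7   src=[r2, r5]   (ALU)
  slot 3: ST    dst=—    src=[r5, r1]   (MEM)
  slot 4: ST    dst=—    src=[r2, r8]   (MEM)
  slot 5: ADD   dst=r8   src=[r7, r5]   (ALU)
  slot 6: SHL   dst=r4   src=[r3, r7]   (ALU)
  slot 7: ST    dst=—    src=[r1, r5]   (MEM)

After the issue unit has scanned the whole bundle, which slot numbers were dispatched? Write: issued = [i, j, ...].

  0. ALU→r0 ⇒ go  {1A/2Mu/1Ld/1B | 6r 1w}
  1. ALU→r0 ⇒ no(WAW)  {1A/2Mu/1Ld/1B | 6r 1w}
  2. ALU→r7 ⇒ go  {0A/2Mu/1Ld/1B | 4r 0w}
  3. MEM ⇒ go  {0A/2Mu/0Ld/1B | 2r 0w}
  4. MEM ⇒ no(FU)  {0A/2Mu/0Ld/1B | 2r 0w}
  5. ALU→r8 ⇒ no(FU)  {0A/2Mu/0Ld/1B | 2r 0w}
  6. ALU→r4 ⇒ no(FU)  {0A/2Mu/0Ld/1B | 2r 0w}
  7. MEM ⇒ no(FU)  {0A/2Mu/0Ld/1B | 2r 0w}

issued = [0, 2, 3]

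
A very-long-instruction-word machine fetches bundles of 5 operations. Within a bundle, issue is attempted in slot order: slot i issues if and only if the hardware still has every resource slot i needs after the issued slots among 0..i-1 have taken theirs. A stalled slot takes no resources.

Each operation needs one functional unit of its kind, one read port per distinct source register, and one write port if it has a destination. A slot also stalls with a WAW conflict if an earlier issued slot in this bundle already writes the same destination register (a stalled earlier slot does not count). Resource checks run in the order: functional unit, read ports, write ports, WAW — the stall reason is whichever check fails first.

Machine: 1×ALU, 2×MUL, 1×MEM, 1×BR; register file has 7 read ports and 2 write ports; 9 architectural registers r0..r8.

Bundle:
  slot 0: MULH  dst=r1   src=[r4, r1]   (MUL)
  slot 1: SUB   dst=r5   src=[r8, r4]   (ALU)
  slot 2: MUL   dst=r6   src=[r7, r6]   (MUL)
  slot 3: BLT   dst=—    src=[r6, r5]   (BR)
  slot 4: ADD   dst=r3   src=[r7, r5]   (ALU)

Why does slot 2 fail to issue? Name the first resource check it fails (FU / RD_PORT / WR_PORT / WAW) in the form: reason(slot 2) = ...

reason(slot 2) = WR_PORT

#0 MUL src=r4,r1 dispatched  <A:1 Mu:1 Ld:1 B:1 rd:5 wr:1>
#1 ALU src=r8,r4 dispatched  <A:0 Mu:1 Ld:1 B:1 rd:3 wr:0>
#2 MUL src=r7,r6 held:WR_PORT  <A:0 Mu:1 Ld:1 B:1 rd:3 wr:0>
#3 BR src=r6,r5 dispatched  <A:0 Mu:1 Ld:1 B:0 rd:1 wr:0>
#4 ALU src=r7,r5 held:FU  <A:0 Mu:1 Ld:1 B:0 rd:1 wr:0>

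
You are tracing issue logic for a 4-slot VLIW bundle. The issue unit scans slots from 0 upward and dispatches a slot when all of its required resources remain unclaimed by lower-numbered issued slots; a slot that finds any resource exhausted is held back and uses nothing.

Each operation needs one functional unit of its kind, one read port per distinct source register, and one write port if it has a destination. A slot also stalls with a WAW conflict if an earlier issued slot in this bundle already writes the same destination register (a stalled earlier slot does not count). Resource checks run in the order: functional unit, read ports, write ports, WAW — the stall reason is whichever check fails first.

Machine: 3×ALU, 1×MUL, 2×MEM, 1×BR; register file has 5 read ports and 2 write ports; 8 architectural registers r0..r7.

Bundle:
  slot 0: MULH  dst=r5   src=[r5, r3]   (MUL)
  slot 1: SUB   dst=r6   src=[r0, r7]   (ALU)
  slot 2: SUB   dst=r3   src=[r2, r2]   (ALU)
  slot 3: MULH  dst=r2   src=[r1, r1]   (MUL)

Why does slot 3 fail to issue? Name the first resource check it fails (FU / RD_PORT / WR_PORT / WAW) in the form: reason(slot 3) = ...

(0) want 1×MUL +2rd +1wr — yes → AL3|MU0|ME2|BR1|rd3|wr1
(1) want 1×ALU +2rd +1wr — yes → AL2|MU0|ME2|BR1|rd1|wr0
(2) want 1×ALU +1rd +1wr — WR_PORT → AL2|MU0|ME2|BR1|rd1|wr0
(3) want 1×MUL +1rd +1wr — FU → AL2|MU0|ME2|BR1|rd1|wr0

reason(slot 3) = FU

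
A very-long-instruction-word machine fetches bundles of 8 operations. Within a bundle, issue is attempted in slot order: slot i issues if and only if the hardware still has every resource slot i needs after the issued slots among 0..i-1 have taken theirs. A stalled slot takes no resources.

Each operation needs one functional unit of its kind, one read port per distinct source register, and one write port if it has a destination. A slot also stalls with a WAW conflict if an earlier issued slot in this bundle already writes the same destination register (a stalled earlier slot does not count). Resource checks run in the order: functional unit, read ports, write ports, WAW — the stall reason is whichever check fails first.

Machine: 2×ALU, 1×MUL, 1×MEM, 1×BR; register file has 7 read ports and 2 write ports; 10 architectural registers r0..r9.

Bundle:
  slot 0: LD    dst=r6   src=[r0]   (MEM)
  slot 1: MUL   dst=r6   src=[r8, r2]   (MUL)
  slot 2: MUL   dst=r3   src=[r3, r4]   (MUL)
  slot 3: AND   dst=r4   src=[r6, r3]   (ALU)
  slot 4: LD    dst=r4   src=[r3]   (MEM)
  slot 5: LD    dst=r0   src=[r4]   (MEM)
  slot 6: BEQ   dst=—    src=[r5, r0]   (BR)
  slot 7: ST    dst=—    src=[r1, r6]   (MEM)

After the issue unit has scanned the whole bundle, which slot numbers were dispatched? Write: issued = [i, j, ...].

[0] MEM needs rd=1 wr=1: ok; after: ALU=2 MUL=1 MEM=0 BR=1, R=6, W=1
[1] MUL needs rd=2 wr=1: WAW; after: ALU=2 MUL=1 MEM=0 BR=1, R=6, W=1
[2] MUL needs rd=2 wr=1: ok; after: ALU=2 MUL=0 MEM=0 BR=1, R=4, W=0
[3] ALU needs rd=2 wr=1: WR_PORT; after: ALU=2 MUL=0 MEM=0 BR=1, R=4, W=0
[4] MEM needs rd=1 wr=1: FU; after: ALU=2 MUL=0 MEM=0 BR=1, R=4, W=0
[5] MEM needs rd=1 wr=1: FU; after: ALU=2 MUL=0 MEM=0 BR=1, R=4, W=0
[6] BR needs rd=2 wr=0: ok; after: ALU=2 MUL=0 MEM=0 BR=0, R=2, W=0
[7] MEM needs rd=2 wr=0: FU; after: ALU=2 MUL=0 MEM=0 BR=0, R=2, W=0

issued = [0, 2, 6]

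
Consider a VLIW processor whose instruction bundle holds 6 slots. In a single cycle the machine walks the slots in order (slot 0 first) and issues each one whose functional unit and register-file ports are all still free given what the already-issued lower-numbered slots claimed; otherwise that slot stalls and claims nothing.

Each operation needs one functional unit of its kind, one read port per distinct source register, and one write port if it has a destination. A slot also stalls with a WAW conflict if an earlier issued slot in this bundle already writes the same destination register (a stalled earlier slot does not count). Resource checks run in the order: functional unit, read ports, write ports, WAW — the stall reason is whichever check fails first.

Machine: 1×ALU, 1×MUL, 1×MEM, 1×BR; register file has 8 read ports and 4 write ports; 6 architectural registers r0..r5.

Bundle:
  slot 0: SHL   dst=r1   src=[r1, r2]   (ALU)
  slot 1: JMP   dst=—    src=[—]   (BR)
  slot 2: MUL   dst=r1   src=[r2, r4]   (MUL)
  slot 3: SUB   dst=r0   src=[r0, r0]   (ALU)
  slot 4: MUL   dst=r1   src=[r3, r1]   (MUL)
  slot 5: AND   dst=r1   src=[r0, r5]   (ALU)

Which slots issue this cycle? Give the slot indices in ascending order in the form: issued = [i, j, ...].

issued = [0, 1]

(0) want 1×ALU +2rd +1wr — yes → AL0|MU1|ME1|BR1|rd6|wr3
(1) want 1×BR +0rd +0wr — yes → AL0|MU1|ME1|BR0|rd6|wr3
(2) want 1×MUL +2rd +1wr — WAW → AL0|MU1|ME1|BR0|rd6|wr3
(3) want 1×ALU +1rd +1wr — FU → AL0|MU1|ME1|BR0|rd6|wr3
(4) want 1×MUL +2rd +1wr — WAW → AL0|MU1|ME1|BR0|rd6|wr3
(5) want 1×ALU +2rd +1wr — FU → AL0|MU1|ME1|BR0|rd6|wr3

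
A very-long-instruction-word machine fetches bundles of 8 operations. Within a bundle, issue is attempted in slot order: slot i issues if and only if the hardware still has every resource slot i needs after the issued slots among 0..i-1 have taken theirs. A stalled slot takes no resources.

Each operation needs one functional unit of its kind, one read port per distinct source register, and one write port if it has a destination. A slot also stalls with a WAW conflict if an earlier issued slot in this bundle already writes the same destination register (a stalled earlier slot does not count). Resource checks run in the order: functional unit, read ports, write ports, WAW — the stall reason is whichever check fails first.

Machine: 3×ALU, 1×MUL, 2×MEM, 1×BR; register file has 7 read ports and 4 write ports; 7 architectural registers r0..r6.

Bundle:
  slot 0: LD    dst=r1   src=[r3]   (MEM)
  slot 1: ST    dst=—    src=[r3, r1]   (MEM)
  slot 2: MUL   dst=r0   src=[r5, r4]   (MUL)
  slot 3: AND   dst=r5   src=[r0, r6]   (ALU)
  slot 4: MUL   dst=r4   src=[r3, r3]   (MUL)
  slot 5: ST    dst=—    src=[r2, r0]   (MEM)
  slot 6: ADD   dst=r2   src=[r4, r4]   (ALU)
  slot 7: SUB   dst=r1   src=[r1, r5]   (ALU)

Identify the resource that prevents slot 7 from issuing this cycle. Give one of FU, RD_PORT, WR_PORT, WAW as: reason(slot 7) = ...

(0) want 1×MEM +1rd +1wr — yes → AL3|MU1|ME1|BR1|rd6|wr3
(1) want 1×MEM +2rd +0wr — yes → AL3|MU1|ME0|BR1|rd4|wr3
(2) want 1×MUL +2rd +1wr — yes → AL3|MU0|ME0|BR1|rd2|wr2
(3) want 1×ALU +2rd +1wr — yes → AL2|MU0|ME0|BR1|rd0|wr1
(4) want 1×MUL +1rd +1wr — FU → AL2|MU0|ME0|BR1|rd0|wr1
(5) want 1×MEM +2rd +0wr — FU → AL2|MU0|ME0|BR1|rd0|wr1
(6) want 1×ALU +1rd +1wr — RD_PORT → AL2|MU0|ME0|BR1|rd0|wr1
(7) want 1×ALU +2rd +1wr — RD_PORT → AL2|MU0|ME0|BR1|rd0|wr1

reason(slot 7) = RD_PORT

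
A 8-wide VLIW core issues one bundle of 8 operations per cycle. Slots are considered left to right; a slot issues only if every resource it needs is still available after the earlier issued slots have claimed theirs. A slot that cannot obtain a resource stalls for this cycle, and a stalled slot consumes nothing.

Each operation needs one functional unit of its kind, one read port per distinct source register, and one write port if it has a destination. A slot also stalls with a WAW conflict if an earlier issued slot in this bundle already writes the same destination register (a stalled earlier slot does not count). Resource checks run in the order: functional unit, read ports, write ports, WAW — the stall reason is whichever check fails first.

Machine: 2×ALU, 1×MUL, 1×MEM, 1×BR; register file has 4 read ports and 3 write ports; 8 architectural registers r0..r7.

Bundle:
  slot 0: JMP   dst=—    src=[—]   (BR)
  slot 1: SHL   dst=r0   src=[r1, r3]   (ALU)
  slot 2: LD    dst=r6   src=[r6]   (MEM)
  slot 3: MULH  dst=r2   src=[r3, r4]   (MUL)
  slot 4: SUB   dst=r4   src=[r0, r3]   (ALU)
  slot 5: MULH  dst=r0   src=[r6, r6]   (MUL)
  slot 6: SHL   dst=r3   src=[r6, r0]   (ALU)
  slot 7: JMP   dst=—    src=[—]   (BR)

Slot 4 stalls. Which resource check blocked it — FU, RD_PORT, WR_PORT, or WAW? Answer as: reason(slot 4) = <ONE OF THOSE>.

reason(slot 4) = RD_PORT

#0 BR src=- dispatched  <A:2 Mu:1 Ld:1 B:0 rd:4 wr:3>
#1 ALU src=r1,r3 dispatched  <A:1 Mu:1 Ld:1 B:0 rd:2 wr:2>
#2 MEM src=r6 dispatched  <A:1 Mu:1 Ld:0 B:0 rd:1 wr:1>
#3 MUL src=r3,r4 held:RD_PORT  <A:1 Mu:1 Ld:0 B:0 rd:1 wr:1>
#4 ALU src=r0,r3 held:RD_PORT  <A:1 Mu:1 Ld:0 B:0 rd:1 wr:1>
#5 MUL src=r6,r6 held:WAW  <A:1 Mu:1 Ld:0 B:0 rd:1 wr:1>
#6 ALU src=r6,r0 held:RD_PORT  <A:1 Mu:1 Ld:0 B:0 rd:1 wr:1>
#7 BR src=- held:FU  <A:1 Mu:1 Ld:0 B:0 rd:1 wr:1>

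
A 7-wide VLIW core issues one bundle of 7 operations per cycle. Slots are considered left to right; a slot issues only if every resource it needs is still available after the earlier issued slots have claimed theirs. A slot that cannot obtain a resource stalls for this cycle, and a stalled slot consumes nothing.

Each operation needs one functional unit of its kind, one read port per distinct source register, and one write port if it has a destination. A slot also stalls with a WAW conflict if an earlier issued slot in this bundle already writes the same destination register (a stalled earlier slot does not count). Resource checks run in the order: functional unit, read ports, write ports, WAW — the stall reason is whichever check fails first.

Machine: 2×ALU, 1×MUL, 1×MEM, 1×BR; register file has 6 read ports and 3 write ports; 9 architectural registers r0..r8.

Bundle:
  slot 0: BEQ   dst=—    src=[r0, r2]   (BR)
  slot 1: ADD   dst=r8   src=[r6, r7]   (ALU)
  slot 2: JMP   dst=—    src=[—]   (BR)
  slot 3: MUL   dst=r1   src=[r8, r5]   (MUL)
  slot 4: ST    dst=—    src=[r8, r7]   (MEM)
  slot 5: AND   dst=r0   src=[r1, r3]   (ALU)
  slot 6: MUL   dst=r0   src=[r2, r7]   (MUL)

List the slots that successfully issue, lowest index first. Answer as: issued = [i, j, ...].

issued = [0, 1, 3]

slot 0 (BR): ISSUE — free A2,Mu1,Ld1,B0 rp4 wp3
slot 1 (ALU): ISSUE — free A1,Mu1,Ld1,B0 rp2 wp2
slot 2 (BR): stall FU — free A1,Mu1,Ld1,B0 rp2 wp2
slot 3 (MUL): ISSUE — free A1,Mu0,Ld1,B0 rp0 wp1
slot 4 (MEM): stall RD_PORT — free A1,Mu0,Ld1,B0 rp0 wp1
slot 5 (ALU): stall RD_PORT — free A1,Mu0,Ld1,B0 rp0 wp1
slot 6 (MUL): stall FU — free A1,Mu0,Ld1,B0 rp0 wp1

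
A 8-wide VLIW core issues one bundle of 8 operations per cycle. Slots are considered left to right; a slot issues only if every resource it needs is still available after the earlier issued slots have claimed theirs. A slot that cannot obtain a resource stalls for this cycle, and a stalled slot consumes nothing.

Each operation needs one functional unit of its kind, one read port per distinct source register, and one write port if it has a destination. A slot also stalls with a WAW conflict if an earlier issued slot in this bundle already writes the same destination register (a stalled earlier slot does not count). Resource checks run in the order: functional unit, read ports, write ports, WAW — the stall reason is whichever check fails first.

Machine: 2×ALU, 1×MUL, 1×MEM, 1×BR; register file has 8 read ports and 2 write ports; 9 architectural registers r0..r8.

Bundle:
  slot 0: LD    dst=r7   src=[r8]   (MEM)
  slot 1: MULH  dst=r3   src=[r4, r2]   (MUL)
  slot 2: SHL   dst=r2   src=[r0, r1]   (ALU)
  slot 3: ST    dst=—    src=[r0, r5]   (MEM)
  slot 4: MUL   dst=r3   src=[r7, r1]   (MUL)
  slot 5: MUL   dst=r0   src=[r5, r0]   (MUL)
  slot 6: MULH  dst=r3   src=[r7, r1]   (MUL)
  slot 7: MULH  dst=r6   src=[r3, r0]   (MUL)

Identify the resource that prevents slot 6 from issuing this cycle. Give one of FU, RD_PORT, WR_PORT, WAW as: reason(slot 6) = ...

reason(slot 6) = FU

  0. MEM→r7 ⇒ go  {2A/1Mu/0Ld/1B | 7r 1w}
  1. MUL→r3 ⇒ go  {2A/0Mu/0Ld/1B | 5r 0w}
  2. ALU→r2 ⇒ no(WR_PORT)  {2A/0Mu/0Ld/1B | 5r 0w}
  3. MEM ⇒ no(FU)  {2A/0Mu/0Ld/1B | 5r 0w}
  4. MUL→r3 ⇒ no(FU)  {2A/0Mu/0Ld/1B | 5r 0w}
  5. MUL→r0 ⇒ no(FU)  {2A/0Mu/0Ld/1B | 5r 0w}
  6. MUL→r3 ⇒ no(FU)  {2A/0Mu/0Ld/1B | 5r 0w}
  7. MUL→r6 ⇒ no(FU)  {2A/0Mu/0Ld/1B | 5r 0w}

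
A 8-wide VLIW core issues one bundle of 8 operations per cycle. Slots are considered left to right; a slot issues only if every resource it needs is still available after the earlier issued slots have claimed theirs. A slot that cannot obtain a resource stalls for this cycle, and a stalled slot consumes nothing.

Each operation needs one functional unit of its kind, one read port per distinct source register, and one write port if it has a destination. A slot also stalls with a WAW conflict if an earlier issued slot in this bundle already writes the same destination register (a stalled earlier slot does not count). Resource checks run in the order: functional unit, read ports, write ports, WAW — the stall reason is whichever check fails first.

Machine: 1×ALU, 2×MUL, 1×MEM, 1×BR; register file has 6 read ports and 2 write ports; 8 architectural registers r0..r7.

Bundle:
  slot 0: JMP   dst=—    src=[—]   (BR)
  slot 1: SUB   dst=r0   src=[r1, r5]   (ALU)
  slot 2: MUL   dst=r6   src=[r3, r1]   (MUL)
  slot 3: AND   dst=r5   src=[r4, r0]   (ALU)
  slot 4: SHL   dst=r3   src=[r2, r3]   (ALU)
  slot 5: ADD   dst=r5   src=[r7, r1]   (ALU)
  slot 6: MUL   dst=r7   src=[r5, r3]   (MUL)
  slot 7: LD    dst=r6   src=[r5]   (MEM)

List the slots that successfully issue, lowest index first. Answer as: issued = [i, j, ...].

(0) want 1×BR +0rd +0wr — yes → AL1|MU2|ME1|BR0|rd6|wr2
(1) want 1×ALU +2rd +1wr — yes → AL0|MU2|ME1|BR0|rd4|wr1
(2) want 1×MUL +2rd +1wr — yes → AL0|MU1|ME1|BR0|rd2|wr0
(3) want 1×ALU +2rd +1wr — FU → AL0|MU1|ME1|BR0|rd2|wr0
(4) want 1×ALU +2rd +1wr — FU → AL0|MU1|ME1|BR0|rd2|wr0
(5) want 1×ALU +2rd +1wr — FU → AL0|MU1|ME1|BR0|rd2|wr0
(6) want 1×MUL +2rd +1wr — WR_PORT → AL0|MU1|ME1|BR0|rd2|wr0
(7) want 1×MEM +1rd +1wr — WR_PORT → AL0|MU1|ME1|BR0|rd2|wr0

issued = [0, 1, 2]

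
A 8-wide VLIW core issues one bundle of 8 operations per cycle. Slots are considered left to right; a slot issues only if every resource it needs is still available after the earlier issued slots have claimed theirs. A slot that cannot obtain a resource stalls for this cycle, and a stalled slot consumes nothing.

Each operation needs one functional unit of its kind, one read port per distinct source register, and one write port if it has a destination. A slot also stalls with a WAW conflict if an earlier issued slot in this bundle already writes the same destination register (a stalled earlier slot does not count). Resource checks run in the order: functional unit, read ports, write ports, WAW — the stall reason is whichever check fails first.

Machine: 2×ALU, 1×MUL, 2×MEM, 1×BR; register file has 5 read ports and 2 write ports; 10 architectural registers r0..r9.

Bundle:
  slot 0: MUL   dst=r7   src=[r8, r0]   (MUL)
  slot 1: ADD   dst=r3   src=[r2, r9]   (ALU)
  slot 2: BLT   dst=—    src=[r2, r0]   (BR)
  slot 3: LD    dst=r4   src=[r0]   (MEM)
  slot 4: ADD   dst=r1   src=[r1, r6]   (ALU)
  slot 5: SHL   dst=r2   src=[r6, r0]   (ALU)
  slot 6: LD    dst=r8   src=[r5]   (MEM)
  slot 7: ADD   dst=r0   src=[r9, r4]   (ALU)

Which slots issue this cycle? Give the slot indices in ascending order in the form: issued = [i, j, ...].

[0] MUL needs rd=2 wr=1: ok; after: ALU=2 MUL=0 MEM=2 BR=1, R=3, W=1
[1] ALU needs rd=2 wr=1: ok; after: ALU=1 MUL=0 MEM=2 BR=1, R=1, W=0
[2] BR needs rd=2 wr=0: RD_PORT; after: ALU=1 MUL=0 MEM=2 BR=1, R=1, W=0
[3] MEM needs rd=1 wr=1: WR_PORT; after: ALU=1 MUL=0 MEM=2 BR=1, R=1, W=0
[4] ALU needs rd=2 wr=1: RD_PORT; after: ALU=1 MUL=0 MEM=2 BR=1, R=1, W=0
[5] ALU needs rd=2 wr=1: RD_PORT; after: ALU=1 MUL=0 MEM=2 BR=1, R=1, W=0
[6] MEM needs rd=1 wr=1: WR_PORT; after: ALU=1 MUL=0 MEM=2 BR=1, R=1, W=0
[7] ALU needs rd=2 wr=1: RD_PORT; after: ALU=1 MUL=0 MEM=2 BR=1, R=1, W=0

issued = [0, 1]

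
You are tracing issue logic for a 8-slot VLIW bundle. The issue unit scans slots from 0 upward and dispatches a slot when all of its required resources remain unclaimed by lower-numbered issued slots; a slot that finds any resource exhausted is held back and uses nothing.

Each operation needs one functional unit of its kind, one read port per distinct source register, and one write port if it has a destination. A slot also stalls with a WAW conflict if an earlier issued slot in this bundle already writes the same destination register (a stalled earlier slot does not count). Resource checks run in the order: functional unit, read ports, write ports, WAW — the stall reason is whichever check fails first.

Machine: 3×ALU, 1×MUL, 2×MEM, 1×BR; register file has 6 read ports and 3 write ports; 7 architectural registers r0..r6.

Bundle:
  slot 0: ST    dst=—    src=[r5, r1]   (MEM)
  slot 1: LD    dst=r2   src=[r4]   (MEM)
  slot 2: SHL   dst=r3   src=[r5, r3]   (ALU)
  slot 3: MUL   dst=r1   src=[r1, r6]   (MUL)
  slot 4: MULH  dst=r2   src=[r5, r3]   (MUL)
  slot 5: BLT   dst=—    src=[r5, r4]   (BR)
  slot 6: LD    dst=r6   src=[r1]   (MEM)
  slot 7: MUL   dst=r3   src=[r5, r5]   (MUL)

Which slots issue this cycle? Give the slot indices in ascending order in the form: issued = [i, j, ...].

issued = [0, 1, 2]

[0] MEM needs rd=2 wr=0: ok; after: ALU=3 MUL=1 MEM=1 BR=1, R=4, W=3
[1] MEM needs rd=1 wr=1: ok; after: ALU=3 MUL=1 MEM=0 BR=1, R=3, W=2
[2] ALU needs rd=2 wr=1: ok; after: ALU=2 MUL=1 MEM=0 BR=1, R=1, W=1
[3] MUL needs rd=2 wr=1: RD_PORT; after: ALU=2 MUL=1 MEM=0 BR=1, R=1, W=1
[4] MUL needs rd=2 wr=1: RD_PORT; after: ALU=2 MUL=1 MEM=0 BR=1, R=1, W=1
[5] BR needs rd=2 wr=0: RD_PORT; after: ALU=2 MUL=1 MEM=0 BR=1, R=1, W=1
[6] MEM needs rd=1 wr=1: FU; after: ALU=2 MUL=1 MEM=0 BR=1, R=1, W=1
[7] MUL needs rd=1 wr=1: WAW; after: ALU=2 MUL=1 MEM=0 BR=1, R=1, W=1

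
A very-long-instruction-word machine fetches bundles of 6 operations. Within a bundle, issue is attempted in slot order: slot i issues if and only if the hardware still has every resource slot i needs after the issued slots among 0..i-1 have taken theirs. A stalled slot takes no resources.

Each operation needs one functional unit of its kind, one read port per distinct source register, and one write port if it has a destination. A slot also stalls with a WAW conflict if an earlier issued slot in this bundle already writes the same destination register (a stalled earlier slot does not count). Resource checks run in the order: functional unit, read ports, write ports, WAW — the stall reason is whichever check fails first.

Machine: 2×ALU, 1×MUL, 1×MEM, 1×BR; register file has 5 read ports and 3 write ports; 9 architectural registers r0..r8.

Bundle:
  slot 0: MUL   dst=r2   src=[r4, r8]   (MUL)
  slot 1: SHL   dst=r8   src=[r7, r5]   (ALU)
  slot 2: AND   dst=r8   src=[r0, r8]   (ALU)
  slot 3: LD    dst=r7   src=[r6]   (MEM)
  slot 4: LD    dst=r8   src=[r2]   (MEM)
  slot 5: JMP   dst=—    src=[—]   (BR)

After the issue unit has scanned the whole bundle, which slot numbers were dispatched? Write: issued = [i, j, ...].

#0 MUL src=r4,r8 dispatched  <A:2 Mu:0 Ld:1 B:1 rd:3 wr:2>
#1 ALU src=r7,r5 dispatched  <A:1 Mu:0 Ld:1 B:1 rd:1 wr:1>
#2 ALU src=r0,r8 held:RD_PORT  <A:1 Mu:0 Ld:1 B:1 rd:1 wr:1>
#3 MEM src=r6 dispatched  <A:1 Mu:0 Ld:0 B:1 rd:0 wr:0>
#4 MEM src=r2 held:FU  <A:1 Mu:0 Ld:0 B:1 rd:0 wr:0>
#5 BR src=- dispatched  <A:1 Mu:0 Ld:0 B:0 rd:0 wr:0>

issued = [0, 1, 3, 5]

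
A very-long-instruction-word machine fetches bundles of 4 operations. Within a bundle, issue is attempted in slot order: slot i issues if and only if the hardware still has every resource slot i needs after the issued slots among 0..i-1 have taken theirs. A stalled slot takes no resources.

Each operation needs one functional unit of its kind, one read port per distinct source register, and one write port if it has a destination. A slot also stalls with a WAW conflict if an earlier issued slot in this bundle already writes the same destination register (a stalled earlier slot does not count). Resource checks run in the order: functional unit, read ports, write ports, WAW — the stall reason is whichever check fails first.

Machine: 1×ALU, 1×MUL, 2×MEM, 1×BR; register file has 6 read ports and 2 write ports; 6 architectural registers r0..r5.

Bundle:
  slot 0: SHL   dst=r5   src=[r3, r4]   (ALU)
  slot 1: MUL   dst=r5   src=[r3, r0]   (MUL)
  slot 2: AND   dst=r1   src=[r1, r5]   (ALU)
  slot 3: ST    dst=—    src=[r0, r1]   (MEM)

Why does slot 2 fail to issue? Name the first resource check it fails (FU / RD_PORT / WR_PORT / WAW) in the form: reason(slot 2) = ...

reason(slot 2) = FU

  0. ALU→r5 ⇒ go  {0A/1Mu/2Ld/1B | 4r 1w}
  1. MUL→r5 ⇒ no(WAW)  {0A/1Mu/2Ld/1B | 4r 1w}
  2. ALU→r1 ⇒ no(FU)  {0A/1Mu/2Ld/1B | 4r 1w}
  3. MEM ⇒ go  {0A/1Mu/1Ld/1B | 2r 1w}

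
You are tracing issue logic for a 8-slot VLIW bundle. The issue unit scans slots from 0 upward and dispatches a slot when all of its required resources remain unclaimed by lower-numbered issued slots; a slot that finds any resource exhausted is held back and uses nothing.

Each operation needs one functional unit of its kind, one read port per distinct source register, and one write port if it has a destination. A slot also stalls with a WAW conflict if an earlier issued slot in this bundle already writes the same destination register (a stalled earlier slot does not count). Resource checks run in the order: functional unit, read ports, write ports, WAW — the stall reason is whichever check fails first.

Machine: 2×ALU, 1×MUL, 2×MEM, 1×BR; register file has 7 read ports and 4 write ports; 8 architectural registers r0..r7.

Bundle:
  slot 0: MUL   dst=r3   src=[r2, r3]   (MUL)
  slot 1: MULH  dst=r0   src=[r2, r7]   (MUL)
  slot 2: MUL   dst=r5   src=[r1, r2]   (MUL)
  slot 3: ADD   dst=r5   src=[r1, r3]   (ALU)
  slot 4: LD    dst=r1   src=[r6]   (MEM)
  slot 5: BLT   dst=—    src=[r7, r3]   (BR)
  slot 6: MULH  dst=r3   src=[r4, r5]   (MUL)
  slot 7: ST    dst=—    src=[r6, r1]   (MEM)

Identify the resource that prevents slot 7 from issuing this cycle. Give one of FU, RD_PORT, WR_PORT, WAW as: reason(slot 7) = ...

reason(slot 7) = RD_PORT

#0 MUL src=r2,r3 dispatched  <A:2 Mu:0 Ld:2 B:1 rd:5 wr:3>
#1 MUL src=r2,r7 held:FU  <A:2 Mu:0 Ld:2 B:1 rd:5 wr:3>
#2 MUL src=r1,r2 held:FU  <A:2 Mu:0 Ld:2 B:1 rd:5 wr:3>
#3 ALU src=r1,r3 dispatched  <A:1 Mu:0 Ld:2 B:1 rd:3 wr:2>
#4 MEM src=r6 dispatched  <A:1 Mu:0 Ld:1 B:1 rd:2 wr:1>
#5 BR src=r7,r3 dispatched  <A:1 Mu:0 Ld:1 B:0 rd:0 wr:1>
#6 MUL src=r4,r5 held:FU  <A:1 Mu:0 Ld:1 B:0 rd:0 wr:1>
#7 MEM src=r6,r1 held:RD_PORT  <A:1 Mu:0 Ld:1 B:0 rd:0 wr:1>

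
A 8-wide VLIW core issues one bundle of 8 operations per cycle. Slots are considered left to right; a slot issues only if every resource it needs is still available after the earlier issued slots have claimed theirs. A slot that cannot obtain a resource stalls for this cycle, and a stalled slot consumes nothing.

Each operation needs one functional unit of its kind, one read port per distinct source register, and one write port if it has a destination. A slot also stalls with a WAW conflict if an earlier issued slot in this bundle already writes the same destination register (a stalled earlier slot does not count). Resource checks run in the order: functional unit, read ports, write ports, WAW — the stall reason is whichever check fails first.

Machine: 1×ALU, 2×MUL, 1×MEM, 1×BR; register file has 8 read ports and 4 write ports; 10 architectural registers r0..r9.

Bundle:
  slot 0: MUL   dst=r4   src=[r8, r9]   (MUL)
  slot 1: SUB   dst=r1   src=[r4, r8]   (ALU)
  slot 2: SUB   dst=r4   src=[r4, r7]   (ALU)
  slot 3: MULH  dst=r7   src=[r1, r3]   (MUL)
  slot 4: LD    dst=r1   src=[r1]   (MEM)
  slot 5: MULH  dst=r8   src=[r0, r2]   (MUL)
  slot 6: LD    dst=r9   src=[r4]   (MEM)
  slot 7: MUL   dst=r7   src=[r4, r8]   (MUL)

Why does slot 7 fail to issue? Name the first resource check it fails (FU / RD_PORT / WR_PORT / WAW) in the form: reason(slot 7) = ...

  0. MUL→r4 ⇒ go  {1A/1Mu/1Ld/1B | 6r 3w}
  1. ALU→r1 ⇒ go  {0A/1Mu/1Ld/1B | 4r 2w}
  2. ALU→r4 ⇒ no(FU)  {0A/1Mu/1Ld/1B | 4r 2w}
  3. MUL→r7 ⇒ go  {0A/0Mu/1Ld/1B | 2r 1w}
  4. MEM→r1 ⇒ no(WAW)  {0A/0Mu/1Ld/1B | 2r 1w}
  5. MUL→r8 ⇒ no(FU)  {0A/0Mu/1Ld/1B | 2r 1w}
  6. MEM→r9 ⇒ go  {0A/0Mu/0Ld/1B | 1r 0w}
  7. MUL→r7 ⇒ no(FU)  {0A/0Mu/0Ld/1B | 1r 0w}

reason(slot 7) = FU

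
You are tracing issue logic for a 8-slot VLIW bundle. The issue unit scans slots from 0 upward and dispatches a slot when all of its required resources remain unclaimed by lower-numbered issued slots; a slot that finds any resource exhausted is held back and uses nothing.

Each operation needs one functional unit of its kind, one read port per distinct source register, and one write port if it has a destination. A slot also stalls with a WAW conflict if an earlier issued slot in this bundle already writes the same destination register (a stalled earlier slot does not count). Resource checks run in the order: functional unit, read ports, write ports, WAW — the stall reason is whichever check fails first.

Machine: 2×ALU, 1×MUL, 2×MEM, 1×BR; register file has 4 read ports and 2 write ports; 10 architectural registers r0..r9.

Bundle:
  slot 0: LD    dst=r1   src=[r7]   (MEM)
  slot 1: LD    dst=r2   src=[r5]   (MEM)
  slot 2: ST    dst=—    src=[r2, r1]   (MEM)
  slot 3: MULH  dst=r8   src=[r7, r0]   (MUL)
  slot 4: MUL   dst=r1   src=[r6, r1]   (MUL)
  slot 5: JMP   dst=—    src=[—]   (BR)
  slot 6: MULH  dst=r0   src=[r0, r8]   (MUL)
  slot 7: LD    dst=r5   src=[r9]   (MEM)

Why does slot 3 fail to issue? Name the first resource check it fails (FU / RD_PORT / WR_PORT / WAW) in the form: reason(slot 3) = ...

(0) want 1×MEM +1rd +1wr — yes → AL2|MU1|ME1|BR1|rd3|wr1
(1) want 1×MEM +1rd +1wr — yes → AL2|MU1|ME0|BR1|rd2|wr0
(2) want 1×MEM +2rd +0wr — FU → AL2|MU1|ME0|BR1|rd2|wr0
(3) want 1×MUL +2rd +1wr — WR_PORT → AL2|MU1|ME0|BR1|rd2|wr0
(4) want 1×MUL +2rd +1wr — WR_PORT → AL2|MU1|ME0|BR1|rd2|wr0
(5) want 1×BR +0rd +0wr — yes → AL2|MU1|ME0|BR0|rd2|wr0
(6) want 1×MUL +2rd +1wr — WR_PORT → AL2|MU1|ME0|BR0|rd2|wr0
(7) want 1×MEM +1rd +1wr — FU → AL2|MU1|ME0|BR0|rd2|wr0

reason(slot 3) = WR_PORT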